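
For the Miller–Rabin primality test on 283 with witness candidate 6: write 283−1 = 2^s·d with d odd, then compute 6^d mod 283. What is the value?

283 − 1 = 282 = 2^1 · 141, so d = 141.
6^1 ≡ 6 (mod 283)
6^2 ≡ 6^2 = 36 ≡ 36 (mod 283)
6^4 ≡ 36^2 = 1296 ≡ 164 (mod 283)
6^8 ≡ 164^2 = 26896 ≡ 11 (mod 283)
6^16 ≡ 11^2 = 121 ≡ 121 (mod 283)
6^32 ≡ 121^2 = 14641 ≡ 208 (mod 283)
6^64 ≡ 208^2 = 43264 ≡ 248 (mod 283)
6^128 ≡ 248^2 = 61504 ≡ 93 (mod 283)
141 = 128 + 8 + 4 + 1 in binary powers of 2.
So 6^141 ≡ 93 · 11 · 164 · 6 ≡ 1 (mod 283).
Since 6^d ≡ 1 (mod 283), base 6 does not prove 283 composite.

1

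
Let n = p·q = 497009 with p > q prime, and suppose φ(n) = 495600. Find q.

φ(n) = (p−1)(q−1) = n − (p+q) + 1, so p + q = 497009 − 495600 + 1 = 1410.
p and q are the roots of t² − 1410t + 497009 = 0.
Discriminant: 1410² − 4·497009 = 1988100 − 1988036 = 64; √64 = 8.
q = (1410 − 8)/2 = 701, p = (1410 + 8)/2 = 709.
Check: 701 · 709 = 497009.

701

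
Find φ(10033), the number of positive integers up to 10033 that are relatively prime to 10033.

Factor: 10033 = 79 · 127.
φ(10033) = (79−1) · (127−1) = 78 · 126 = 9828.

9828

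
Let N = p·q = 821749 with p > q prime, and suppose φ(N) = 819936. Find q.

877

φ(n) = (p−1)(q−1) = n − (p+q) + 1, so p + q = 821749 − 819936 + 1 = 1814.
p and q are the roots of t² − 1814t + 821749 = 0.
Discriminant: 1814² − 4·821749 = 3290596 − 3286996 = 3600; √3600 = 60.
q = (1814 − 60)/2 = 877, p = (1814 + 60)/2 = 937.
Check: 877 · 937 = 821749.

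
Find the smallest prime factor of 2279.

43

2279 is odd.
Digit sum 20, not divisible by 3.
Ends in 9: not divisible by 5.
7: 2279 = 7·325 + 4
11: 2279 = 11·207 + 2
13: 2279 = 13·175 + 4
17: 2279 = 17·134 + 1
19: 2279 = 19·119 + 18
23: 2279 = 23·99 + 2
29: 2279 = 29·78 + 17
31: 2279 = 31·73 + 16
37: 2279 = 37·61 + 22
41: 2279 = 41·55 + 24
43: 2279 = 43·53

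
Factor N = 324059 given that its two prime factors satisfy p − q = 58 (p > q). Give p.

599

Since p = q + 58, we have 324059 = q(q + 58), so q² + 58q − 324059 = 0.
Discriminant: 58² + 4·324059 = 3364 + 1296236 = 1299600; √1299600 = 1140.
q = (−58 + 1140)/2 = 541, and p = q + 58 = 599.
Check: 541 · 599 = 324059.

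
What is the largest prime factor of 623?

89

623 = 7 · 89
89 is prime.
So 623 = 7 · 89; the largest prime factor is 89.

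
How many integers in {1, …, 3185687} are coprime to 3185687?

3118752

Factor: 3185687 = 103 · 157 · 197.
φ(3185687) = (103−1) · (157−1) · (197−1) = 102 · 156 · 196 = 3118752.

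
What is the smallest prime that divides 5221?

23

5221 is odd.
Digit sum 10, not divisible by 3.
Ends in 1: not divisible by 5.
7: 5221 = 7·745 + 6
11: 5221 = 11·474 + 7
13: 5221 = 13·401 + 8
17: 5221 = 17·307 + 2
19: 5221 = 19·274 + 15
23: 5221 = 23·227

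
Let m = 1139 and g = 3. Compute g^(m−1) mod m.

3^1 ≡ 3 (mod 1139)
3^2 ≡ 3^2 = 9 ≡ 9 (mod 1139)
3^4 ≡ 9^2 = 81 ≡ 81 (mod 1139)
3^8 ≡ 81^2 = 6561 ≡ 866 (mod 1139)
3^16 ≡ 866^2 = 749956 ≡ 494 (mod 1139)
3^32 ≡ 494^2 = 244036 ≡ 290 (mod 1139)
3^64 ≡ 290^2 = 84100 ≡ 953 (mod 1139)
3^128 ≡ 953^2 = 908209 ≡ 426 (mod 1139)
3^256 ≡ 426^2 = 181476 ≡ 375 (mod 1139)
3^512 ≡ 375^2 = 140625 ≡ 528 (mod 1139)
3^1024 ≡ 528^2 = 278784 ≡ 868 (mod 1139)
1138 = 1024 + 64 + 32 + 16 + 2 in binary powers of 2.
So 3^1138 ≡ 868 · 953 · 290 · 494 · 9 ≡ 1097 (mod 1139).
Since 1097 ≠ 1, base 3 is a Fermat witness: 1139 is composite.

1097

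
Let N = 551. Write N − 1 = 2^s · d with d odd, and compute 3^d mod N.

551 − 1 = 550 = 2^1 · 275, so d = 275.
3^1 ≡ 3 (mod 551)
3^2 ≡ 3^2 = 9 ≡ 9 (mod 551)
3^4 ≡ 9^2 = 81 ≡ 81 (mod 551)
3^8 ≡ 81^2 = 6561 ≡ 500 (mod 551)
3^16 ≡ 500^2 = 250000 ≡ 397 (mod 551)
3^32 ≡ 397^2 = 157609 ≡ 23 (mod 551)
3^64 ≡ 23^2 = 529 ≡ 529 (mod 551)
3^128 ≡ 529^2 = 279841 ≡ 484 (mod 551)
3^256 ≡ 484^2 = 234256 ≡ 81 (mod 551)
275 = 256 + 16 + 2 + 1 in binary powers of 2.
So 3^275 ≡ 81 · 397 · 9 · 3 ≡ 414 (mod 551).
Squaring chain: 414; never reaches −1, so base 3 is a Miller–Rabin witness that 551 is composite.

414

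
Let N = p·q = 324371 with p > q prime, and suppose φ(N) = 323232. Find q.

547

φ(n) = (p−1)(q−1) = n − (p+q) + 1, so p + q = 324371 − 323232 + 1 = 1140.
p and q are the roots of t² − 1140t + 324371 = 0.
Discriminant: 1140² − 4·324371 = 1299600 − 1297484 = 2116; √2116 = 46.
q = (1140 − 46)/2 = 547, p = (1140 + 46)/2 = 593.
Check: 547 · 593 = 324371.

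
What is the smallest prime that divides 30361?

97

30361 is odd.
Digit sum 13, not divisible by 3.
Ends in 1: not divisible by 5.
7: 30361 = 7·4337 + 2
11: 30361 = 11·2760 + 1
13: 30361 = 13·2335 + 6
17: 30361 = 17·1785 + 16
19: 30361 = 19·1597 + 18
23: 30361 = 23·1320 + 1
29: 30361 = 29·1046 + 27
31: 30361 = 31·979 + 12
37: 30361 = 37·820 + 21
41: 30361 = 41·740 + 21
43: 30361 = 43·706 + 3
47: 30361 = 47·645 + 46
53: 30361 = 53·572 + 45
59: 30361 = 59·514 + 35
61: 30361 = 61·497 + 44
67: 30361 = 67·453 + 10
71: 30361 = 71·427 + 44
73: 30361 = 73·415 + 66
79: 30361 = 79·384 + 25
83: 30361 = 83·365 + 66
89: 30361 = 89·341 + 12
97: 30361 = 97·313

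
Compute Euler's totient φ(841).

812

Factor: 841 = 29^2.
φ(841) = 29^1·(29−1) = 812.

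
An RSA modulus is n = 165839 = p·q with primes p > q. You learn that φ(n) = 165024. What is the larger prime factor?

φ(n) = (p−1)(q−1) = n − (p+q) + 1, so p + q = 165839 − 165024 + 1 = 816.
p and q are the roots of t² − 816t + 165839 = 0.
Discriminant: 816² − 4·165839 = 665856 − 663356 = 2500; √2500 = 50.
q = (816 − 50)/2 = 383, p = (816 + 50)/2 = 433.
Check: 383 · 433 = 165839.

433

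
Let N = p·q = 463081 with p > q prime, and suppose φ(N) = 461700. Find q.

φ(n) = (p−1)(q−1) = n − (p+q) + 1, so p + q = 463081 − 461700 + 1 = 1382.
p and q are the roots of t² − 1382t + 463081 = 0.
Discriminant: 1382² − 4·463081 = 1909924 − 1852324 = 57600; √57600 = 240.
q = (1382 − 240)/2 = 571, p = (1382 + 240)/2 = 811.
Check: 571 · 811 = 463081.

571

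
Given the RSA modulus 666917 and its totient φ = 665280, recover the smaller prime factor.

φ(n) = (p−1)(q−1) = n − (p+q) + 1, so p + q = 666917 − 665280 + 1 = 1638.
p and q are the roots of t² − 1638t + 666917 = 0.
Discriminant: 1638² − 4·666917 = 2683044 − 2667668 = 15376; √15376 = 124.
q = (1638 − 124)/2 = 757, p = (1638 + 124)/2 = 881.
Check: 757 · 881 = 666917.

757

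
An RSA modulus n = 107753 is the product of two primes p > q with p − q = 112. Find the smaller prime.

277

Since p = q + 112, we have 107753 = q(q + 112), so q² + 112q − 107753 = 0.
Discriminant: 112² + 4·107753 = 12544 + 431012 = 443556; √443556 = 666.
q = (−112 + 666)/2 = 277, and p = q + 112 = 389.
Check: 277 · 389 = 107753.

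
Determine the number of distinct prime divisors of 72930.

6

72930 = 2 · 36465
36465 = 3 · 12155
12155 = 5 · 2431
2431 = 11 · 221
221 = 13 · 17
72930 = 2 · 3 · 5 · 11 · 13 · 17, which has 6 distinct prime factors.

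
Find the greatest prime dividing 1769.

61

1769 = 29 · 61
61 is prime.
So 1769 = 29 · 61; the largest prime factor is 61.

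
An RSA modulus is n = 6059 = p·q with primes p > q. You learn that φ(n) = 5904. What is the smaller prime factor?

73

φ(n) = (p−1)(q−1) = n − (p+q) + 1, so p + q = 6059 − 5904 + 1 = 156.
p and q are the roots of t² − 156t + 6059 = 0.
Discriminant: 156² − 4·6059 = 24336 − 24236 = 100; √100 = 10.
q = (156 − 10)/2 = 73, p = (156 + 10)/2 = 83.
Check: 73 · 83 = 6059.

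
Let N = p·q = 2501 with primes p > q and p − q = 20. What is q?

41

Since p = q + 20, we have 2501 = q(q + 20), so q² + 20q − 2501 = 0.
Discriminant: 20² + 4·2501 = 400 + 10004 = 10404; √10404 = 102.
q = (−20 + 102)/2 = 41, and p = q + 20 = 61.
Check: 41 · 61 = 2501.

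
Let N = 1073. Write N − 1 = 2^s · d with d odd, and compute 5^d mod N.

912

1073 − 1 = 1072 = 2^4 · 67, so d = 67.
5^1 ≡ 5 (mod 1073)
5^2 ≡ 5^2 = 25 ≡ 25 (mod 1073)
5^4 ≡ 25^2 = 625 ≡ 625 (mod 1073)
5^8 ≡ 625^2 = 390625 ≡ 53 (mod 1073)
5^16 ≡ 53^2 = 2809 ≡ 663 (mod 1073)
5^32 ≡ 663^2 = 439569 ≡ 712 (mod 1073)
5^64 ≡ 712^2 = 506944 ≡ 488 (mod 1073)
67 = 64 + 2 + 1 in binary powers of 2.
So 5^67 ≡ 488 · 25 · 5 ≡ 912 (mod 1073).
Squaring chain: 912 → 169 → 663 → 712; never reaches −1, so base 5 is a Miller–Rabin witness that 1073 is composite.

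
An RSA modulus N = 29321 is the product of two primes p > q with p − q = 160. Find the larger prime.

Since p = q + 160, we have 29321 = q(q + 160), so q² + 160q − 29321 = 0.
Discriminant: 160² + 4·29321 = 25600 + 117284 = 142884; √142884 = 378.
q = (−160 + 378)/2 = 109, and p = q + 160 = 269.
Check: 109 · 269 = 29321.

269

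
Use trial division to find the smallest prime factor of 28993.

79

28993 is odd.
Digit sum 31, not divisible by 3.
Ends in 3: not divisible by 5.
7: 28993 = 7·4141 + 6
11: 28993 = 11·2635 + 8
13: 28993 = 13·2230 + 3
17: 28993 = 17·1705 + 8
19: 28993 = 19·1525 + 18
23: 28993 = 23·1260 + 13
29: 28993 = 29·999 + 22
31: 28993 = 31·935 + 8
37: 28993 = 37·783 + 22
41: 28993 = 41·707 + 6
43: 28993 = 43·674 + 11
47: 28993 = 47·616 + 41
53: 28993 = 53·547 + 2
59: 28993 = 59·491 + 24
61: 28993 = 61·475 + 18
67: 28993 = 67·432 + 49
71: 28993 = 71·408 + 25
73: 28993 = 73·397 + 12
79: 28993 = 79·367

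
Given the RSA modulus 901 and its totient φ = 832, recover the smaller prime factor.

φ(n) = (p−1)(q−1) = n − (p+q) + 1, so p + q = 901 − 832 + 1 = 70.
p and q are the roots of t² − 70t + 901 = 0.
Discriminant: 70² − 4·901 = 4900 − 3604 = 1296; √1296 = 36.
q = (70 − 36)/2 = 17, p = (70 + 36)/2 = 53.
Check: 17 · 53 = 901.

17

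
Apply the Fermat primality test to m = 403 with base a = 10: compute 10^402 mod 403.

10^1 ≡ 10 (mod 403)
10^2 ≡ 10^2 = 100 ≡ 100 (mod 403)
10^4 ≡ 100^2 = 10000 ≡ 328 (mod 403)
10^8 ≡ 328^2 = 107584 ≡ 386 (mod 403)
10^16 ≡ 386^2 = 148996 ≡ 289 (mod 403)
10^32 ≡ 289^2 = 83521 ≡ 100 (mod 403)
10^64 ≡ 100^2 = 10000 ≡ 328 (mod 403)
10^128 ≡ 328^2 = 107584 ≡ 386 (mod 403)
10^256 ≡ 386^2 = 148996 ≡ 289 (mod 403)
402 = 256 + 128 + 16 + 2 in binary powers of 2.
So 10^402 ≡ 289 · 386 · 289 · 100 ≡ 66 (mod 403).
Since 66 ≠ 1, base 10 is a Fermat witness: 403 is composite.

66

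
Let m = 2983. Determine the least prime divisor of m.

19

2983 is odd.
Digit sum 22, not divisible by 3.
Ends in 3: not divisible by 5.
7: 2983 = 7·426 + 1
11: 2983 = 11·271 + 2
13: 2983 = 13·229 + 6
17: 2983 = 17·175 + 8
19: 2983 = 19·157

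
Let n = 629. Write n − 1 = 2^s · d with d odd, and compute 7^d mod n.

329

629 − 1 = 628 = 2^2 · 157, so d = 157.
7^1 ≡ 7 (mod 629)
7^2 ≡ 7^2 = 49 ≡ 49 (mod 629)
7^4 ≡ 49^2 = 2401 ≡ 514 (mod 629)
7^8 ≡ 514^2 = 264196 ≡ 16 (mod 629)
7^16 ≡ 16^2 = 256 ≡ 256 (mod 629)
7^32 ≡ 256^2 = 65536 ≡ 120 (mod 629)
7^64 ≡ 120^2 = 14400 ≡ 562 (mod 629)
7^128 ≡ 562^2 = 315844 ≡ 86 (mod 629)
157 = 128 + 16 + 8 + 4 + 1 in binary powers of 2.
So 7^157 ≡ 86 · 256 · 16 · 514 · 7 ≡ 329 (mod 629).
Squaring chain: 329 → 53; never reaches −1, so base 7 is a Miller–Rabin witness that 629 is composite.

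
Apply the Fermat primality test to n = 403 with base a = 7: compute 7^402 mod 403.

7^1 ≡ 7 (mod 403)
7^2 ≡ 7^2 = 49 ≡ 49 (mod 403)
7^4 ≡ 49^2 = 2401 ≡ 386 (mod 403)
7^8 ≡ 386^2 = 148996 ≡ 289 (mod 403)
7^16 ≡ 289^2 = 83521 ≡ 100 (mod 403)
7^32 ≡ 100^2 = 10000 ≡ 328 (mod 403)
7^64 ≡ 328^2 = 107584 ≡ 386 (mod 403)
7^128 ≡ 386^2 = 148996 ≡ 289 (mod 403)
7^256 ≡ 289^2 = 83521 ≡ 100 (mod 403)
402 = 256 + 128 + 16 + 2 in binary powers of 2.
So 7^402 ≡ 100 · 289 · 100 · 49 ≡ 233 (mod 403).
Since 233 ≠ 1, base 7 is a Fermat witness: 403 is composite.

233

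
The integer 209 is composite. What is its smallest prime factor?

209 is odd.
Digit sum 11, not divisible by 3.
Ends in 9: not divisible by 5.
7: 209 = 7·29 + 6
11: 209 = 11·19

11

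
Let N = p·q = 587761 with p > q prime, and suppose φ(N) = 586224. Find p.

φ(n) = (p−1)(q−1) = n − (p+q) + 1, so p + q = 587761 − 586224 + 1 = 1538.
p and q are the roots of t² − 1538t + 587761 = 0.
Discriminant: 1538² − 4·587761 = 2365444 − 2351044 = 14400; √14400 = 120.
q = (1538 − 120)/2 = 709, p = (1538 + 120)/2 = 829.
Check: 709 · 829 = 587761.

829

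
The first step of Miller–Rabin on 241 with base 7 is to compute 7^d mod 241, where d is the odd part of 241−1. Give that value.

111

241 − 1 = 240 = 2^4 · 15, so d = 15.
7^1 ≡ 7 (mod 241)
7^2 ≡ 7^2 = 49 ≡ 49 (mod 241)
7^4 ≡ 49^2 = 2401 ≡ 232 (mod 241)
7^8 ≡ 232^2 = 53824 ≡ 81 (mod 241)
15 = 8 + 4 + 2 + 1 in binary powers of 2.
So 7^15 ≡ 81 · 232 · 49 · 7 ≡ 111 (mod 241).
Squaring chain: 111 → 30 → 177 → 240; reaches −1, so base 7 does not prove 241 composite.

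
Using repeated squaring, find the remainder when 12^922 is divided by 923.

12^1 ≡ 12 (mod 923)
12^2 ≡ 12^2 = 144 ≡ 144 (mod 923)
12^4 ≡ 144^2 = 20736 ≡ 430 (mod 923)
12^8 ≡ 430^2 = 184900 ≡ 300 (mod 923)
12^16 ≡ 300^2 = 90000 ≡ 469 (mod 923)
12^32 ≡ 469^2 = 219961 ≡ 287 (mod 923)
12^64 ≡ 287^2 = 82369 ≡ 222 (mod 923)
12^128 ≡ 222^2 = 49284 ≡ 365 (mod 923)
12^256 ≡ 365^2 = 133225 ≡ 313 (mod 923)
12^512 ≡ 313^2 = 97969 ≡ 131 (mod 923)
922 = 512 + 256 + 128 + 16 + 8 + 2 in binary powers of 2.
So 12^922 ≡ 131 · 313 · 365 · 469 · 300 · 144 ≡ 703 (mod 923).
Since 703 ≠ 1, base 12 is a Fermat witness: 923 is composite.

703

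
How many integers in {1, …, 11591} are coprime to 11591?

11352

Factor: 11591 = 67 · 173.
φ(11591) = (67−1) · (173−1) = 66 · 172 = 11352.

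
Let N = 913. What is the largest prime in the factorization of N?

83

913 = 11 · 83
83 is prime.
So 913 = 11 · 83; the largest prime factor is 83.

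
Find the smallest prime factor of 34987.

59

34987 is odd.
Digit sum 31, not divisible by 3.
Ends in 7: not divisible by 5.
7: 34987 = 7·4998 + 1
11: 34987 = 11·3180 + 7
13: 34987 = 13·2691 + 4
17: 34987 = 17·2058 + 1
19: 34987 = 19·1841 + 8
23: 34987 = 23·1521 + 4
29: 34987 = 29·1206 + 13
31: 34987 = 31·1128 + 19
37: 34987 = 37·945 + 22
41: 34987 = 41·853 + 14
43: 34987 = 43·813 + 28
47: 34987 = 47·744 + 19
53: 34987 = 53·660 + 7
59: 34987 = 59·593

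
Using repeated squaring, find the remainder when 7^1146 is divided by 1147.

1120

7^1 ≡ 7 (mod 1147)
7^2 ≡ 7^2 = 49 ≡ 49 (mod 1147)
7^4 ≡ 49^2 = 2401 ≡ 107 (mod 1147)
7^8 ≡ 107^2 = 11449 ≡ 1126 (mod 1147)
7^16 ≡ 1126^2 = 1267876 ≡ 441 (mod 1147)
7^32 ≡ 441^2 = 194481 ≡ 638 (mod 1147)
7^64 ≡ 638^2 = 407044 ≡ 1006 (mod 1147)
7^128 ≡ 1006^2 = 1012036 ≡ 382 (mod 1147)
7^256 ≡ 382^2 = 145924 ≡ 255 (mod 1147)
7^512 ≡ 255^2 = 65025 ≡ 793 (mod 1147)
7^1024 ≡ 793^2 = 628849 ≡ 293 (mod 1147)
1146 = 1024 + 64 + 32 + 16 + 8 + 2 in binary powers of 2.
So 7^1146 ≡ 293 · 1006 · 638 · 441 · 1126 · 49 ≡ 1120 (mod 1147).
Since 1120 ≠ 1, base 7 is a Fermat witness: 1147 is composite.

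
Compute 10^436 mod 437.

10^1 ≡ 10 (mod 437)
10^2 ≡ 10^2 = 100 ≡ 100 (mod 437)
10^4 ≡ 100^2 = 10000 ≡ 386 (mod 437)
10^8 ≡ 386^2 = 148996 ≡ 416 (mod 437)
10^16 ≡ 416^2 = 173056 ≡ 4 (mod 437)
10^32 ≡ 4^2 = 16 ≡ 16 (mod 437)
10^64 ≡ 16^2 = 256 ≡ 256 (mod 437)
10^128 ≡ 256^2 = 65536 ≡ 423 (mod 437)
10^256 ≡ 423^2 = 178929 ≡ 196 (mod 437)
436 = 256 + 128 + 32 + 16 + 4 in binary powers of 2.
So 10^436 ≡ 196 · 423 · 16 · 4 · 386 ≡ 101 (mod 437).
Since 101 ≠ 1, base 10 is a Fermat witness: 437 is composite.

101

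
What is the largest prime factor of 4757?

71

4757 = 67 · 71
71 is prime.
So 4757 = 67 · 71; the largest prime factor is 71.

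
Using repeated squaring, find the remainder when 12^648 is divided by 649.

12^1 ≡ 12 (mod 649)
12^2 ≡ 12^2 = 144 ≡ 144 (mod 649)
12^4 ≡ 144^2 = 20736 ≡ 617 (mod 649)
12^8 ≡ 617^2 = 380689 ≡ 375 (mod 649)
12^16 ≡ 375^2 = 140625 ≡ 441 (mod 649)
12^32 ≡ 441^2 = 194481 ≡ 430 (mod 649)
12^64 ≡ 430^2 = 184900 ≡ 584 (mod 649)
12^128 ≡ 584^2 = 341056 ≡ 331 (mod 649)
12^256 ≡ 331^2 = 109561 ≡ 529 (mod 649)
12^512 ≡ 529^2 = 279841 ≡ 122 (mod 649)
648 = 512 + 128 + 8 in binary powers of 2.
So 12^648 ≡ 122 · 331 · 375 ≡ 133 (mod 649).
Since 133 ≠ 1, base 12 is a Fermat witness: 649 is composite.

133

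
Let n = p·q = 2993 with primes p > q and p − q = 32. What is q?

Since p = q + 32, we have 2993 = q(q + 32), so q² + 32q − 2993 = 0.
Discriminant: 32² + 4·2993 = 1024 + 11972 = 12996; √12996 = 114.
q = (−32 + 114)/2 = 41, and p = q + 32 = 73.
Check: 41 · 73 = 2993.

41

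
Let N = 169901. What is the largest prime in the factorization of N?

89

169901 = 23 · 7387
7387 = 83 · 89
89 is prime.
So 169901 = 23 · 83 · 89; the largest prime factor is 89.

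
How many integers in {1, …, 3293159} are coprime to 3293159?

Factor: 3293159 = 113 · 151 · 193.
φ(3293159) = (113−1) · (151−1) · (193−1) = 112 · 150 · 192 = 3225600.

3225600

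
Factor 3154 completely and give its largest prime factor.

3154 = 2 · 1577
1577 = 19 · 83
83 is prime.
So 3154 = 2 · 19 · 83; the largest prime factor is 83.

83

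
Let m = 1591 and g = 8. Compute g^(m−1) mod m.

8^1 ≡ 8 (mod 1591)
8^2 ≡ 8^2 = 64 ≡ 64 (mod 1591)
8^4 ≡ 64^2 = 4096 ≡ 914 (mod 1591)
8^8 ≡ 914^2 = 835396 ≡ 121 (mod 1591)
8^16 ≡ 121^2 = 14641 ≡ 322 (mod 1591)
8^32 ≡ 322^2 = 103684 ≡ 269 (mod 1591)
8^64 ≡ 269^2 = 72361 ≡ 766 (mod 1591)
8^128 ≡ 766^2 = 586756 ≡ 1268 (mod 1591)
8^256 ≡ 1268^2 = 1607824 ≡ 914 (mod 1591)
8^512 ≡ 914^2 = 835396 ≡ 121 (mod 1591)
8^1024 ≡ 121^2 = 14641 ≡ 322 (mod 1591)
1590 = 1024 + 512 + 32 + 16 + 4 + 2 in binary powers of 2.
So 8^1590 ≡ 322 · 121 · 269 · 322 · 914 · 64 ≡ 1368 (mod 1591).
Since 1368 ≠ 1, base 8 is a Fermat witness: 1591 is composite.

1368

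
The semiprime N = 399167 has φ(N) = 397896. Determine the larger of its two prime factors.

709

φ(n) = (p−1)(q−1) = n − (p+q) + 1, so p + q = 399167 − 397896 + 1 = 1272.
p and q are the roots of t² − 1272t + 399167 = 0.
Discriminant: 1272² − 4·399167 = 1617984 − 1596668 = 21316; √21316 = 146.
q = (1272 − 146)/2 = 563, p = (1272 + 146)/2 = 709.
Check: 563 · 709 = 399167.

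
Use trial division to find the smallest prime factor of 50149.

50149 is odd.
Digit sum 19, not divisible by 3.
Ends in 9: not divisible by 5.
7: 50149 = 7·7164 + 1
11: 50149 = 11·4559

11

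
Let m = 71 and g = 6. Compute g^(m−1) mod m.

6^1 ≡ 6 (mod 71)
6^2 ≡ 6^2 = 36 ≡ 36 (mod 71)
6^4 ≡ 36^2 = 1296 ≡ 18 (mod 71)
6^8 ≡ 18^2 = 324 ≡ 40 (mod 71)
6^16 ≡ 40^2 = 1600 ≡ 38 (mod 71)
6^32 ≡ 38^2 = 1444 ≡ 24 (mod 71)
6^64 ≡ 24^2 = 576 ≡ 8 (mod 71)
70 = 64 + 4 + 2 in binary powers of 2.
So 6^70 ≡ 8 · 18 · 36 ≡ 1 (mod 71).
Since the result is 1, base 6 gives no evidence that 71 is composite.

1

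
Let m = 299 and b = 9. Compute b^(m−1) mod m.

9^1 ≡ 9 (mod 299)
9^2 ≡ 9^2 = 81 ≡ 81 (mod 299)
9^4 ≡ 81^2 = 6561 ≡ 282 (mod 299)
9^8 ≡ 282^2 = 79524 ≡ 289 (mod 299)
9^16 ≡ 289^2 = 83521 ≡ 100 (mod 299)
9^32 ≡ 100^2 = 10000 ≡ 133 (mod 299)
9^64 ≡ 133^2 = 17689 ≡ 48 (mod 299)
9^128 ≡ 48^2 = 2304 ≡ 211 (mod 299)
9^256 ≡ 211^2 = 44521 ≡ 269 (mod 299)
298 = 256 + 32 + 8 + 2 in binary powers of 2.
So 9^298 ≡ 269 · 133 · 289 · 81 ≡ 9 (mod 299).
Since 9 ≠ 1, base 9 is a Fermat witness: 299 is composite.

9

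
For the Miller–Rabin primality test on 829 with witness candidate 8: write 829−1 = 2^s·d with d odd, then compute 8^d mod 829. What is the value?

829 − 1 = 828 = 2^2 · 207, so d = 207.
8^1 ≡ 8 (mod 829)
8^2 ≡ 8^2 = 64 ≡ 64 (mod 829)
8^4 ≡ 64^2 = 4096 ≡ 780 (mod 829)
8^8 ≡ 780^2 = 608400 ≡ 743 (mod 829)
8^16 ≡ 743^2 = 552049 ≡ 764 (mod 829)
8^32 ≡ 764^2 = 583696 ≡ 80 (mod 829)
8^64 ≡ 80^2 = 6400 ≡ 597 (mod 829)
8^128 ≡ 597^2 = 356409 ≡ 768 (mod 829)
207 = 128 + 64 + 8 + 4 + 2 + 1 in binary powers of 2.
So 8^207 ≡ 768 · 597 · 743 · 780 · 64 · 8 ≡ 246 (mod 829).
Squaring chain: 246 → 828; reaches −1, so base 8 does not prove 829 composite.

246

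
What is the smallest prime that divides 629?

17

629 is odd.
Digit sum 17, not divisible by 3.
Ends in 9: not divisible by 5.
7: 629 = 7·89 + 6
11: 629 = 11·57 + 2
13: 629 = 13·48 + 5
17: 629 = 17·37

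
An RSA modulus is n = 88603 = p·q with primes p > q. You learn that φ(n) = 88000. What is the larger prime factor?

φ(n) = (p−1)(q−1) = n − (p+q) + 1, so p + q = 88603 − 88000 + 1 = 604.
p and q are the roots of t² − 604t + 88603 = 0.
Discriminant: 604² − 4·88603 = 364816 − 354412 = 10404; √10404 = 102.
q = (604 − 102)/2 = 251, p = (604 + 102)/2 = 353.
Check: 251 · 353 = 88603.

353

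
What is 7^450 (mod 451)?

419

7^1 ≡ 7 (mod 451)
7^2 ≡ 7^2 = 49 ≡ 49 (mod 451)
7^4 ≡ 49^2 = 2401 ≡ 146 (mod 451)
7^8 ≡ 146^2 = 21316 ≡ 119 (mod 451)
7^16 ≡ 119^2 = 14161 ≡ 180 (mod 451)
7^32 ≡ 180^2 = 32400 ≡ 379 (mod 451)
7^64 ≡ 379^2 = 143641 ≡ 223 (mod 451)
7^128 ≡ 223^2 = 49729 ≡ 119 (mod 451)
7^256 ≡ 119^2 = 14161 ≡ 180 (mod 451)
450 = 256 + 128 + 64 + 2 in binary powers of 2.
So 7^450 ≡ 180 · 119 · 223 · 49 ≡ 419 (mod 451).
Since 419 ≠ 1, base 7 is a Fermat witness: 451 is composite.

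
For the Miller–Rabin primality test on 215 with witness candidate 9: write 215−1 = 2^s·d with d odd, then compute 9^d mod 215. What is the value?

215 − 1 = 214 = 2^1 · 107, so d = 107.
9^1 ≡ 9 (mod 215)
9^2 ≡ 9^2 = 81 ≡ 81 (mod 215)
9^4 ≡ 81^2 = 6561 ≡ 111 (mod 215)
9^8 ≡ 111^2 = 12321 ≡ 66 (mod 215)
9^16 ≡ 66^2 = 4356 ≡ 56 (mod 215)
9^32 ≡ 56^2 = 3136 ≡ 126 (mod 215)
9^64 ≡ 126^2 = 15876 ≡ 181 (mod 215)
107 = 64 + 32 + 8 + 2 + 1 in binary powers of 2.
So 9^107 ≡ 181 · 126 · 66 · 81 · 9 ≡ 124 (mod 215).
Squaring chain: 124; never reaches −1, so base 9 is a Miller–Rabin witness that 215 is composite.

124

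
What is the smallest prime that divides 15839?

47

15839 is odd.
Digit sum 26, not divisible by 3.
Ends in 9: not divisible by 5.
7: 15839 = 7·2262 + 5
11: 15839 = 11·1439 + 10
13: 15839 = 13·1218 + 5
17: 15839 = 17·931 + 12
19: 15839 = 19·833 + 12
23: 15839 = 23·688 + 15
29: 15839 = 29·546 + 5
31: 15839 = 31·510 + 29
37: 15839 = 37·428 + 3
41: 15839 = 41·386 + 13
43: 15839 = 43·368 + 15
47: 15839 = 47·337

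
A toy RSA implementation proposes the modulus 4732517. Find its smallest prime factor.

4732517 is odd.
Digit sum 29, not divisible by 3.
Ends in 7: not divisible by 5.
7: 4732517 = 7·676073 + 6
11: 4732517 = 11·430228 + 9
13: 4732517 = 13·364039 + 10
17: 4732517 = 17·278383 + 6
19: 4732517 = 19·249079 + 16
23: 4732517 = 23·205761 + 14
29: 4732517 = 29·163190 + 7
31: 4732517 = 31·152661 + 26
37: 4732517 = 37·127905 + 32
41: 4732517 = 41·115427 + 10
43: 4732517 = 43·110058 + 23
47: 4732517 = 47·100691 + 40
53: 4732517 = 53·89292 + 41
59: 4732517 = 59·80212 + 9
61: 4732517 = 61·77582 + 15
67: 4732517 = 67·70634 + 39
71: 4732517 = 71·66655 + 12
73: 4732517 = 73·64829

73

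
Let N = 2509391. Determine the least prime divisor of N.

2509391 is odd.
Digit sum 29, not divisible by 3.
Ends in 1: not divisible by 5.
7: 2509391 = 7·358484 + 3
11: 2509391 = 11·228126 + 5
13: 2509391 = 13·193030 + 1
17: 2509391 = 17·147611 + 4
19: 2509391 = 19·132073 + 4
23: 2509391 = 23·109103 + 22
29: 2509391 = 29·86530 + 21
31: 2509391 = 31·80948 + 3
37: 2509391 = 37·67821 + 14
41: 2509391 = 41·61204 + 27
43: 2509391 = 43·58357 + 40
47: 2509391 = 47·53391 + 14
53: 2509391 = 53·47347

53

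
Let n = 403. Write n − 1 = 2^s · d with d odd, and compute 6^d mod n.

403 − 1 = 402 = 2^1 · 201, so d = 201.
6^1 ≡ 6 (mod 403)
6^2 ≡ 6^2 = 36 ≡ 36 (mod 403)
6^4 ≡ 36^2 = 1296 ≡ 87 (mod 403)
6^8 ≡ 87^2 = 7569 ≡ 315 (mod 403)
6^16 ≡ 315^2 = 99225 ≡ 87 (mod 403)
6^32 ≡ 87^2 = 7569 ≡ 315 (mod 403)
6^64 ≡ 315^2 = 99225 ≡ 87 (mod 403)
6^128 ≡ 87^2 = 7569 ≡ 315 (mod 403)
201 = 128 + 64 + 8 + 1 in binary powers of 2.
So 6^201 ≡ 315 · 87 · 315 · 6 ≡ 278 (mod 403).
Squaring chain: 278; never reaches −1, so base 6 is a Miller–Rabin witness that 403 is composite.

278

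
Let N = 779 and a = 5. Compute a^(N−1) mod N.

5^1 ≡ 5 (mod 779)
5^2 ≡ 5^2 = 25 ≡ 25 (mod 779)
5^4 ≡ 25^2 = 625 ≡ 625 (mod 779)
5^8 ≡ 625^2 = 390625 ≡ 346 (mod 779)
5^16 ≡ 346^2 = 119716 ≡ 529 (mod 779)
5^32 ≡ 529^2 = 279841 ≡ 180 (mod 779)
5^64 ≡ 180^2 = 32400 ≡ 461 (mod 779)
5^128 ≡ 461^2 = 212521 ≡ 633 (mod 779)
5^256 ≡ 633^2 = 400689 ≡ 283 (mod 779)
5^512 ≡ 283^2 = 80089 ≡ 631 (mod 779)
778 = 512 + 256 + 8 + 2 in binary powers of 2.
So 5^778 ≡ 631 · 283 · 346 · 25 ≡ 720 (mod 779).
Since 720 ≠ 1, base 5 is a Fermat witness: 779 is composite.

720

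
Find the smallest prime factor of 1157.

1157 is odd.
Digit sum 14, not divisible by 3.
Ends in 7: not divisible by 5.
7: 1157 = 7·165 + 2
11: 1157 = 11·105 + 2
13: 1157 = 13·89

13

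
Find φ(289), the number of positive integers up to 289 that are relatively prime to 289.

Factor: 289 = 17^2.
φ(289) = 17^1·(17−1) = 272.

272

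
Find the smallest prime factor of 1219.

1219 is odd.
Digit sum 13, not divisible by 3.
Ends in 9: not divisible by 5.
7: 1219 = 7·174 + 1
11: 1219 = 11·110 + 9
13: 1219 = 13·93 + 10
17: 1219 = 17·71 + 12
19: 1219 = 19·64 + 3
23: 1219 = 23·53

23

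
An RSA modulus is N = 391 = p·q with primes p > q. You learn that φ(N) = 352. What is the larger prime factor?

φ(n) = (p−1)(q−1) = n − (p+q) + 1, so p + q = 391 − 352 + 1 = 40.
p and q are the roots of t² − 40t + 391 = 0.
Discriminant: 40² − 4·391 = 1600 − 1564 = 36; √36 = 6.
q = (40 − 6)/2 = 17, p = (40 + 6)/2 = 23.
Check: 17 · 23 = 391.

23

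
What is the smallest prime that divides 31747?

53

31747 is odd.
Digit sum 22, not divisible by 3.
Ends in 7: not divisible by 5.
7: 31747 = 7·4535 + 2
11: 31747 = 11·2886 + 1
13: 31747 = 13·2442 + 1
17: 31747 = 17·1867 + 8
19: 31747 = 19·1670 + 17
23: 31747 = 23·1380 + 7
29: 31747 = 29·1094 + 21
31: 31747 = 31·1024 + 3
37: 31747 = 37·858 + 1
41: 31747 = 41·774 + 13
43: 31747 = 43·738 + 13
47: 31747 = 47·675 + 22
53: 31747 = 53·599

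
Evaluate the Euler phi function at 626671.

583680

Factor: 626671 = 17 · 191 · 193.
φ(626671) = (17−1) · (191−1) · (193−1) = 16 · 190 · 192 = 583680.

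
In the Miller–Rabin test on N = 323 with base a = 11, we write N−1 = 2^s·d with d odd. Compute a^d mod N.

323 − 1 = 322 = 2^1 · 161, so d = 161.
11^1 ≡ 11 (mod 323)
11^2 ≡ 11^2 = 121 ≡ 121 (mod 323)
11^4 ≡ 121^2 = 14641 ≡ 106 (mod 323)
11^8 ≡ 106^2 = 11236 ≡ 254 (mod 323)
11^16 ≡ 254^2 = 64516 ≡ 239 (mod 323)
11^32 ≡ 239^2 = 57121 ≡ 273 (mod 323)
11^64 ≡ 273^2 = 74529 ≡ 239 (mod 323)
11^128 ≡ 239^2 = 57121 ≡ 273 (mod 323)
161 = 128 + 32 + 1 in binary powers of 2.
So 11^161 ≡ 273 · 273 · 11 ≡ 45 (mod 323).
Squaring chain: 45; never reaches −1, so base 11 is a Miller–Rabin witness that 323 is composite.

45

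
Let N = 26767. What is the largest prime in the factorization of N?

71

26767 = 13 · 2059
2059 = 29 · 71
71 is prime.
So 26767 = 13 · 29 · 71; the largest prime factor is 71.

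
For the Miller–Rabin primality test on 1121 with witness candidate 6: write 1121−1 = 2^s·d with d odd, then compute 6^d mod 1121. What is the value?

662

1121 − 1 = 1120 = 2^5 · 35, so d = 35.
6^1 ≡ 6 (mod 1121)
6^2 ≡ 6^2 = 36 ≡ 36 (mod 1121)
6^4 ≡ 36^2 = 1296 ≡ 175 (mod 1121)
6^8 ≡ 175^2 = 30625 ≡ 358 (mod 1121)
6^16 ≡ 358^2 = 128164 ≡ 370 (mod 1121)
6^32 ≡ 370^2 = 136900 ≡ 138 (mod 1121)
35 = 32 + 2 + 1 in binary powers of 2.
So 6^35 ≡ 138 · 36 · 6 ≡ 662 (mod 1121).
Squaring chain: 662 → 1054 → 5 → 25 → 625; never reaches −1, so base 6 is a Miller–Rabin witness that 1121 is composite.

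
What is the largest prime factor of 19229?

67

19229 = 7 · 2747
2747 = 41 · 67
67 is prime.
So 19229 = 7 · 41 · 67; the largest prime factor is 67.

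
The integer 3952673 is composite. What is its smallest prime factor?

37

3952673 is odd.
Digit sum 35, not divisible by 3.
Ends in 3: not divisible by 5.
7: 3952673 = 7·564667 + 4
11: 3952673 = 11·359333 + 10
13: 3952673 = 13·304051 + 10
17: 3952673 = 17·232510 + 3
19: 3952673 = 19·208035 + 8
23: 3952673 = 23·171855 + 8
29: 3952673 = 29·136299 + 2
31: 3952673 = 31·127505 + 18
37: 3952673 = 37·106829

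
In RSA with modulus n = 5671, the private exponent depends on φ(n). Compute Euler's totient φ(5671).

5512

Factor: 5671 = 53 · 107.
φ(5671) = (53−1) · (107−1) = 52 · 106 = 5512.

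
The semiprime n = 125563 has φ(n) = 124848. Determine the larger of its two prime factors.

409

φ(n) = (p−1)(q−1) = n − (p+q) + 1, so p + q = 125563 − 124848 + 1 = 716.
p and q are the roots of t² − 716t + 125563 = 0.
Discriminant: 716² − 4·125563 = 512656 − 502252 = 10404; √10404 = 102.
q = (716 − 102)/2 = 307, p = (716 + 102)/2 = 409.
Check: 307 · 409 = 125563.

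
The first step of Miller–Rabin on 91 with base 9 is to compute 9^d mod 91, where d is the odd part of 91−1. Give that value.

1

91 − 1 = 90 = 2^1 · 45, so d = 45.
9^1 ≡ 9 (mod 91)
9^2 ≡ 9^2 = 81 ≡ 81 (mod 91)
9^4 ≡ 81^2 = 6561 ≡ 9 (mod 91)
9^8 ≡ 9^2 = 81 ≡ 81 (mod 91)
9^16 ≡ 81^2 = 6561 ≡ 9 (mod 91)
9^32 ≡ 9^2 = 81 ≡ 81 (mod 91)
45 = 32 + 8 + 4 + 1 in binary powers of 2.
So 9^45 ≡ 81 · 81 · 9 · 9 ≡ 1 (mod 91).
Since 9^d ≡ 1 (mod 91), base 9 does not prove 91 composite.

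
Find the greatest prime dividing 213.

213 = 3 · 71
71 is prime.
So 213 = 3 · 71; the largest prime factor is 71.

71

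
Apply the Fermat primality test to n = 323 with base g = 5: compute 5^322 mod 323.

263

5^1 ≡ 5 (mod 323)
5^2 ≡ 5^2 = 25 ≡ 25 (mod 323)
5^4 ≡ 25^2 = 625 ≡ 302 (mod 323)
5^8 ≡ 302^2 = 91204 ≡ 118 (mod 323)
5^16 ≡ 118^2 = 13924 ≡ 35 (mod 323)
5^32 ≡ 35^2 = 1225 ≡ 256 (mod 323)
5^64 ≡ 256^2 = 65536 ≡ 290 (mod 323)
5^128 ≡ 290^2 = 84100 ≡ 120 (mod 323)
5^256 ≡ 120^2 = 14400 ≡ 188 (mod 323)
322 = 256 + 64 + 2 in binary powers of 2.
So 5^322 ≡ 188 · 290 · 25 ≡ 263 (mod 323).
Since 263 ≠ 1, base 5 is a Fermat witness: 323 is composite.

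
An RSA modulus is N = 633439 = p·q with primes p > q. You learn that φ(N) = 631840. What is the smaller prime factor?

φ(n) = (p−1)(q−1) = n − (p+q) + 1, so p + q = 633439 − 631840 + 1 = 1600.
p and q are the roots of t² − 1600t + 633439 = 0.
Discriminant: 1600² − 4·633439 = 2560000 − 2533756 = 26244; √26244 = 162.
q = (1600 − 162)/2 = 719, p = (1600 + 162)/2 = 881.
Check: 719 · 881 = 633439.

719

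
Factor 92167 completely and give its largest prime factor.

53

92167 = 37 · 2491
2491 = 47 · 53
53 is prime.
So 92167 = 37 · 47 · 53; the largest prime factor is 53.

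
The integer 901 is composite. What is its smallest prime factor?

901 is odd.
Digit sum 10, not divisible by 3.
Ends in 1: not divisible by 5.
7: 901 = 7·128 + 5
11: 901 = 11·81 + 10
13: 901 = 13·69 + 4
17: 901 = 17·53

17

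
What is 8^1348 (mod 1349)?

8^1 ≡ 8 (mod 1349)
8^2 ≡ 8^2 = 64 ≡ 64 (mod 1349)
8^4 ≡ 64^2 = 4096 ≡ 49 (mod 1349)
8^8 ≡ 49^2 = 2401 ≡ 1052 (mod 1349)
8^16 ≡ 1052^2 = 1106704 ≡ 524 (mod 1349)
8^32 ≡ 524^2 = 274576 ≡ 729 (mod 1349)
8^64 ≡ 729^2 = 531441 ≡ 1284 (mod 1349)
8^128 ≡ 1284^2 = 1648656 ≡ 178 (mod 1349)
8^256 ≡ 178^2 = 31684 ≡ 657 (mod 1349)
8^512 ≡ 657^2 = 431649 ≡ 1318 (mod 1349)
8^1024 ≡ 1318^2 = 1737124 ≡ 961 (mod 1349)
1348 = 1024 + 256 + 64 + 4 in binary powers of 2.
So 8^1348 ≡ 961 · 657 · 1284 · 49 ≡ 1018 (mod 1349).
Since 1018 ≠ 1, base 8 is a Fermat witness: 1349 is composite.

1018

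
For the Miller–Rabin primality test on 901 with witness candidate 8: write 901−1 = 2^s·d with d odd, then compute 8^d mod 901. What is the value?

901 − 1 = 900 = 2^2 · 225, so d = 225.
8^1 ≡ 8 (mod 901)
8^2 ≡ 8^2 = 64 ≡ 64 (mod 901)
8^4 ≡ 64^2 = 4096 ≡ 492 (mod 901)
8^8 ≡ 492^2 = 242064 ≡ 596 (mod 901)
8^16 ≡ 596^2 = 355216 ≡ 222 (mod 901)
8^32 ≡ 222^2 = 49284 ≡ 630 (mod 901)
8^64 ≡ 630^2 = 396900 ≡ 460 (mod 901)
8^128 ≡ 460^2 = 211600 ≡ 766 (mod 901)
225 = 128 + 64 + 32 + 1 in binary powers of 2.
So 8^225 ≡ 766 · 460 · 630 · 8 ≡ 875 (mod 901).
Squaring chain: 875 → 676; never reaches −1, so base 8 is a Miller–Rabin witness that 901 is composite.

875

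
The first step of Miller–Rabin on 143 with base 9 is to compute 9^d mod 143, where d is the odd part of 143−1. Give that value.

42

143 − 1 = 142 = 2^1 · 71, so d = 71.
9^1 ≡ 9 (mod 143)
9^2 ≡ 9^2 = 81 ≡ 81 (mod 143)
9^4 ≡ 81^2 = 6561 ≡ 126 (mod 143)
9^8 ≡ 126^2 = 15876 ≡ 3 (mod 143)
9^16 ≡ 3^2 = 9 ≡ 9 (mod 143)
9^32 ≡ 9^2 = 81 ≡ 81 (mod 143)
9^64 ≡ 81^2 = 6561 ≡ 126 (mod 143)
71 = 64 + 4 + 2 + 1 in binary powers of 2.
So 9^71 ≡ 126 · 126 · 81 · 9 ≡ 42 (mod 143).
Squaring chain: 42; never reaches −1, so base 9 is a Miller–Rabin witness that 143 is composite.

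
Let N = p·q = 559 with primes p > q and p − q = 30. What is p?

Since p = q + 30, we have 559 = q(q + 30), so q² + 30q − 559 = 0.
Discriminant: 30² + 4·559 = 900 + 2236 = 3136; √3136 = 56.
q = (−30 + 56)/2 = 13, and p = q + 30 = 43.
Check: 13 · 43 = 559.

43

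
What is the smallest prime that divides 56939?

97

56939 is odd.
Digit sum 32, not divisible by 3.
Ends in 9: not divisible by 5.
7: 56939 = 7·8134 + 1
11: 56939 = 11·5176 + 3
13: 56939 = 13·4379 + 12
17: 56939 = 17·3349 + 6
19: 56939 = 19·2996 + 15
23: 56939 = 23·2475 + 14
29: 56939 = 29·1963 + 12
31: 56939 = 31·1836 + 23
37: 56939 = 37·1538 + 33
41: 56939 = 41·1388 + 31
43: 56939 = 43·1324 + 7
47: 56939 = 47·1211 + 22
53: 56939 = 53·1074 + 17
59: 56939 = 59·965 + 4
61: 56939 = 61·933 + 26
67: 56939 = 67·849 + 56
71: 56939 = 71·801 + 68
73: 56939 = 73·779 + 72
79: 56939 = 79·720 + 59
83: 56939 = 83·686 + 1
89: 56939 = 89·639 + 68
97: 56939 = 97·587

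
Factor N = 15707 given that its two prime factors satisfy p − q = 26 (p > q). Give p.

139

Since p = q + 26, we have 15707 = q(q + 26), so q² + 26q − 15707 = 0.
Discriminant: 26² + 4·15707 = 676 + 62828 = 63504; √63504 = 252.
q = (−26 + 252)/2 = 113, and p = q + 26 = 139.
Check: 113 · 139 = 15707.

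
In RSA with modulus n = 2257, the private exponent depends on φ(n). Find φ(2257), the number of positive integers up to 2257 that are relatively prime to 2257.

Factor: 2257 = 37 · 61.
φ(2257) = (37−1) · (61−1) = 36 · 60 = 2160.

2160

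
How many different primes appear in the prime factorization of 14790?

14790 = 2 · 7395
7395 = 3 · 2465
2465 = 5 · 493
493 = 17 · 29
14790 = 2 · 3 · 5 · 17 · 29, which has 5 distinct prime factors.

5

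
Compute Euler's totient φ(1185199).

Factor: 1185199 = 47 · 151 · 167.
φ(1185199) = (47−1) · (151−1) · (167−1) = 46 · 150 · 166 = 1145400.

1145400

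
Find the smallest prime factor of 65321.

65321 is odd.
Digit sum 17, not divisible by 3.
Ends in 1: not divisible by 5.
7: 65321 = 7·9331 + 4
11: 65321 = 11·5938 + 3
13: 65321 = 13·5024 + 9
17: 65321 = 17·3842 + 7
19: 65321 = 19·3437 + 18
23: 65321 = 23·2840 + 1
29: 65321 = 29·2252 + 13
31: 65321 = 31·2107 + 4
37: 65321 = 37·1765 + 16
41: 65321 = 41·1593 + 8
43: 65321 = 43·1519 + 4
47: 65321 = 47·1389 + 38
53: 65321 = 53·1232 + 25
59: 65321 = 59·1107 + 8
61: 65321 = 61·1070 + 51
67: 65321 = 67·974 + 63
71: 65321 = 71·920 + 1
73: 65321 = 73·894 + 59
79: 65321 = 79·826 + 67
83: 65321 = 83·787

83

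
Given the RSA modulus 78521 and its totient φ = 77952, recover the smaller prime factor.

233

φ(n) = (p−1)(q−1) = n − (p+q) + 1, so p + q = 78521 − 77952 + 1 = 570.
p and q are the roots of t² − 570t + 78521 = 0.
Discriminant: 570² − 4·78521 = 324900 − 314084 = 10816; √10816 = 104.
q = (570 − 104)/2 = 233, p = (570 + 104)/2 = 337.
Check: 233 · 337 = 78521.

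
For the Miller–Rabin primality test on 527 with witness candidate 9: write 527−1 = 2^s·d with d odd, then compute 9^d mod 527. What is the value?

121

527 − 1 = 526 = 2^1 · 263, so d = 263.
9^1 ≡ 9 (mod 527)
9^2 ≡ 9^2 = 81 ≡ 81 (mod 527)
9^4 ≡ 81^2 = 6561 ≡ 237 (mod 527)
9^8 ≡ 237^2 = 56169 ≡ 307 (mod 527)
9^16 ≡ 307^2 = 94249 ≡ 443 (mod 527)
9^32 ≡ 443^2 = 196249 ≡ 205 (mod 527)
9^64 ≡ 205^2 = 42025 ≡ 392 (mod 527)
9^128 ≡ 392^2 = 153664 ≡ 307 (mod 527)
9^256 ≡ 307^2 = 94249 ≡ 443 (mod 527)
263 = 256 + 4 + 2 + 1 in binary powers of 2.
So 9^263 ≡ 443 · 237 · 81 · 9 ≡ 121 (mod 527).
Squaring chain: 121; never reaches −1, so base 9 is a Miller–Rabin witness that 527 is composite.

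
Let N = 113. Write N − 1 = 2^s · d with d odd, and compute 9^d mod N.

113 − 1 = 112 = 2^4 · 7, so d = 7.
9^1 ≡ 9 (mod 113)
9^2 ≡ 9^2 = 81 ≡ 81 (mod 113)
9^4 ≡ 81^2 = 6561 ≡ 7 (mod 113)
7 = 4 + 2 + 1 in binary powers of 2.
So 9^7 ≡ 7 · 81 · 9 ≡ 18 (mod 113).
Squaring chain: 18 → 98 → 112 → 1; reaches −1, so base 9 does not prove 113 composite.

18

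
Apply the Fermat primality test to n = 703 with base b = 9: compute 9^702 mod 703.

1

9^1 ≡ 9 (mod 703)
9^2 ≡ 9^2 = 81 ≡ 81 (mod 703)
9^4 ≡ 81^2 = 6561 ≡ 234 (mod 703)
9^8 ≡ 234^2 = 54756 ≡ 625 (mod 703)
9^16 ≡ 625^2 = 390625 ≡ 460 (mod 703)
9^32 ≡ 460^2 = 211600 ≡ 700 (mod 703)
9^64 ≡ 700^2 = 490000 ≡ 9 (mod 703)
9^128 ≡ 9^2 = 81 ≡ 81 (mod 703)
9^256 ≡ 81^2 = 6561 ≡ 234 (mod 703)
9^512 ≡ 234^2 = 54756 ≡ 625 (mod 703)
702 = 512 + 128 + 32 + 16 + 8 + 4 + 2 in binary powers of 2.
So 9^702 ≡ 625 · 81 · 700 · 460 · 625 · 234 · 81 ≡ 1 (mod 703).
Since the result is 1, base 9 gives no evidence that 703 is composite.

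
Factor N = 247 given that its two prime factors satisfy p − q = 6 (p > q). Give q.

13

Since p = q + 6, we have 247 = q(q + 6), so q² + 6q − 247 = 0.
Discriminant: 6² + 4·247 = 36 + 988 = 1024; √1024 = 32.
q = (−6 + 32)/2 = 13, and p = q + 6 = 19.
Check: 13 · 19 = 247.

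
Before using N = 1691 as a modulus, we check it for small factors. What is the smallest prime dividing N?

19

1691 is odd.
Digit sum 17, not divisible by 3.
Ends in 1: not divisible by 5.
7: 1691 = 7·241 + 4
11: 1691 = 11·153 + 8
13: 1691 = 13·130 + 1
17: 1691 = 17·99 + 8
19: 1691 = 19·89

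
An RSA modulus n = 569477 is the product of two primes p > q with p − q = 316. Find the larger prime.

Since p = q + 316, we have 569477 = q(q + 316), so q² + 316q − 569477 = 0.
Discriminant: 316² + 4·569477 = 99856 + 2277908 = 2377764; √2377764 = 1542.
q = (−316 + 1542)/2 = 613, and p = q + 316 = 929.
Check: 613 · 929 = 569477.

929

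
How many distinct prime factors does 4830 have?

5

4830 = 2 · 2415
2415 = 3 · 805
805 = 5 · 161
161 = 7 · 23
4830 = 2 · 3 · 5 · 7 · 23, which has 5 distinct prime factors.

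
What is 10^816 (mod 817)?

10^1 ≡ 10 (mod 817)
10^2 ≡ 10^2 = 100 ≡ 100 (mod 817)
10^4 ≡ 100^2 = 10000 ≡ 196 (mod 817)
10^8 ≡ 196^2 = 38416 ≡ 17 (mod 817)
10^16 ≡ 17^2 = 289 ≡ 289 (mod 817)
10^32 ≡ 289^2 = 83521 ≡ 187 (mod 817)
10^64 ≡ 187^2 = 34969 ≡ 655 (mod 817)
10^128 ≡ 655^2 = 429025 ≡ 100 (mod 817)
10^256 ≡ 100^2 = 10000 ≡ 196 (mod 817)
10^512 ≡ 196^2 = 38416 ≡ 17 (mod 817)
816 = 512 + 256 + 32 + 16 in binary powers of 2.
So 10^816 ≡ 17 · 196 · 187 · 289 ≡ 391 (mod 817).
Since 391 ≠ 1, base 10 is a Fermat witness: 817 is composite.

391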